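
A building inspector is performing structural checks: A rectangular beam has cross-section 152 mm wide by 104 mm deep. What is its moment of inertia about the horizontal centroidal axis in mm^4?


I = b * h^3 / 12
= 152 * 104^3 / 12
= 152 * 1124864 / 12
= 14248277.33 mm^4

14248277.33 mm^4


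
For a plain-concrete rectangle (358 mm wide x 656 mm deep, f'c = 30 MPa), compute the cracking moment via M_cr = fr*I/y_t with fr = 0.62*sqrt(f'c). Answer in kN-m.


fr = 0.62 * sqrt(30) = 0.62 * 5.4772 = 3.3959 MPa
I = 358 * 656^3 / 12 = 8421962410.67 mm^4
y_t = 328.0 mm
M_cr = fr * I / y_t = 3.3959 * 8421962410.67 / 328.0 N-mm
= 87.195 kN-m

87.195 kN-m


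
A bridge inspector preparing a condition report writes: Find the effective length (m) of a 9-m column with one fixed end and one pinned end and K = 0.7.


L_eff = K * L
= 0.7 * 9
= 6.3 m

6.3 m


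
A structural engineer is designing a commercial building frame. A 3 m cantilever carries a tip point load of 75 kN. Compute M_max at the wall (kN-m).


For a cantilever with a point load at the free end:
M_max = P * L = 75 * 3 = 225 kN-m

225 kN-m


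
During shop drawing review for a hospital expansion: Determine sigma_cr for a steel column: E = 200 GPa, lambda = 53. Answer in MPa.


sigma_cr = pi^2 * E / lambda^2
= 9.8696 * 200000.0 / 53^2
= 9.8696 * 200000.0 / 2809
= 702.713 MPa

702.713 MPa


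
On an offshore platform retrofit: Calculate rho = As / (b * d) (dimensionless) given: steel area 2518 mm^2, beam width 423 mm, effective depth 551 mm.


rho = As / (b * d)
= 2518 / (423 * 551)
= 2518 / 233073
= 0.010803 (dimensionless)

0.010803 (dimensionless)


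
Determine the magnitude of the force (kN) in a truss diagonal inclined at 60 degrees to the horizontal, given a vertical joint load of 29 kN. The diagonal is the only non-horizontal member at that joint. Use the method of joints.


At the joint, only the diagonal has a vertical component, so vertical equilibrium gives:
F * sin(60) = 29
F = 29 / sin(60)
= 29 / 0.866025
= 33.49 kN

33.49 kN


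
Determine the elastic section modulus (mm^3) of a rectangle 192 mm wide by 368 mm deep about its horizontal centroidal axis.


S = b * h^2 / 6
= 192 * 368^2 / 6
= 192 * 135424 / 6
= 4333568.0 mm^3

4333568.0 mm^3


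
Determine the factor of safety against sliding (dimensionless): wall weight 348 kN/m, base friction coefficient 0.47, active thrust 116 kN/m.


Resisting force = mu * W = 0.47 * 348 = 163.56 kN/m
FOS = Resisting / Driving = 163.56 / 116
= 1.41 (dimensionless)

1.41 (dimensionless)


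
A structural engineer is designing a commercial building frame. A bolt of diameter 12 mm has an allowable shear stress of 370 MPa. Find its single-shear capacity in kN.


A = pi * d^2 / 4 = pi * 12^2 / 4 = 113.0973 mm^2
V = f_v * A / 1000 = 370 * 113.0973 / 1000
= 41.846 kN

41.846 kN


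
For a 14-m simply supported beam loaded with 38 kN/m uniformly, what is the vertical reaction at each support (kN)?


Total load = w * L = 38 * 14 = 532 kN
By symmetry, each reaction R = total / 2 = 532 / 2 = 266.0 kN

266.0 kN


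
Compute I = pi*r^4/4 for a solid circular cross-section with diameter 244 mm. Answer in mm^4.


r = d / 2 = 244 / 2 = 122.0 mm
I = pi * r^4 / 4 = pi * 122.0^4 / 4
= 173991969.47 mm^4

173991969.47 mm^4


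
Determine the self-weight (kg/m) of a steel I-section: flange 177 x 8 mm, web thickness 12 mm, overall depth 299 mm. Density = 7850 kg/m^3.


A_flanges = 2 * 177 * 8 = 2832 mm^2
A_web = (299 - 2 * 8) * 12 = 3396 mm^2
A_total = 2832 + 3396 = 6228 mm^2 = 0.006228 m^2
Weight = rho * A = 7850 * 0.006228 = 48.8898 kg/m

48.8898 kg/m


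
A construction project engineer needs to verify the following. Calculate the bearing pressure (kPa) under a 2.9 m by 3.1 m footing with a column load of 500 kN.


A = 2.9 * 3.1 = 8.99 m^2
q = P / A = 500 / 8.99
= 55.6174 kPa

55.6174 kPa


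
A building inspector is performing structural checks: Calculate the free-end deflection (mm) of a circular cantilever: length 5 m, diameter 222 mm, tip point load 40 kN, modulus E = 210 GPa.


I = pi * d^4 / 64 = pi * 222^4 / 64 = 119228971.19 mm^4
L = 5000.0 mm, P = 40000.0 N, E = 210000.0 MPa
delta = P * L^3 / (3 * E * I)
= 40000.0 * 5000.0^3 / (3 * 210000.0 * 119228971.19)
= 66.5653 mm

66.5653 mm


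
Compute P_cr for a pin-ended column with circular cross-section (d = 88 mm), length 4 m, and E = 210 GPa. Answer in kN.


I = pi * d^4 / 64 = 2943747.71 mm^4
L = 4000.0 mm
P_cr = pi^2 * E * I / L^2
= 9.8696 * 210000.0 * 2943747.71 / 4000.0^2
= 381328.83 N = 381.3288 kN

381.3288 kN


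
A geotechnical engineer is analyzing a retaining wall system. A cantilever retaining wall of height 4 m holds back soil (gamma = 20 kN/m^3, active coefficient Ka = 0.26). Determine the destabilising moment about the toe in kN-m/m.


Pa = 0.5 * Ka * gamma * H^2
= 0.5 * 0.26 * 20 * 4^2
= 41.6 kN/m
Arm = H / 3 = 4 / 3 = 1.3333 m
Mo = Pa * arm = Pa * H / 3 = 41.6 * 4 / 3 = 55.4667 kN-m/m

55.4667 kN-m/m


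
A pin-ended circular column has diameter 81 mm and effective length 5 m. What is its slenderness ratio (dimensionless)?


Radius of gyration r = d / 4 = 81 / 4 = 20.25 mm
L_eff = 5000.0 mm
Slenderness ratio = L / r = 5000.0 / 20.25 = 246.91 (dimensionless)

246.91 (dimensionless)


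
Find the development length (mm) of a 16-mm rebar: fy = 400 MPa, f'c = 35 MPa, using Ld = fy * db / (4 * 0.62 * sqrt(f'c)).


Ld = (fy * db) / (4 * 0.62 * sqrt(f'c))
= (400 * 16) / (4 * 0.62 * sqrt(35))
= 6400 / 14.6719
= 436.21 mm

436.21 mm


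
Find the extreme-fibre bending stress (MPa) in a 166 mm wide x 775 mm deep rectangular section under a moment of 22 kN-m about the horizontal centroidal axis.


I = b * h^3 / 12 = 166 * 775^3 / 12 = 6439200520.83 mm^4
y = h / 2 = 775 / 2 = 387.5 mm
M = 22 kN-m = 22000000.0 N-mm
sigma = M * y / I = 22000000.0 * 387.5 / 6439200520.83
= 1.32 MPa

1.32 MPa


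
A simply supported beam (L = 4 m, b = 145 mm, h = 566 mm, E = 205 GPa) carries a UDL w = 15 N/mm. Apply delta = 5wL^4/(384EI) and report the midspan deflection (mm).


I = 145 * 566^3 / 12 = 2190968076.67 mm^4
L = 4000.0 mm, w = 15 N/mm, E = 205000.0 MPa
delta = 5 * w * L^4 / (384 * E * I)
= 5 * 15 * 4000.0^4 / (384 * 205000.0 * 2190968076.67)
= 0.1113 mm

0.1113 mm


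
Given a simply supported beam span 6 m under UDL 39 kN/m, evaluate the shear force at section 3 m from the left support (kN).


R_A = w * L / 2 = 39 * 6 / 2 = 117.0 kN
V(x) = R_A - w * x = 117.0 - 39 * 3
= 0.0 kN

0.0 kN


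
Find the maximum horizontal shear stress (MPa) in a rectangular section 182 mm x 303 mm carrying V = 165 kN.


A = b * h = 182 * 303 = 55146 mm^2
V = 165 kN = 165000.0 N
tau_max = 1.5 * V / A = 1.5 * 165000.0 / 55146
= 4.4881 MPa

4.4881 MPa


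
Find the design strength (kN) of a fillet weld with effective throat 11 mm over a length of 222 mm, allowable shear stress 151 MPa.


Strength = throat * length * allowable stress
= 11 * 222 * 151 N
= 368742 N
= 368.74 kN

368.74 kN


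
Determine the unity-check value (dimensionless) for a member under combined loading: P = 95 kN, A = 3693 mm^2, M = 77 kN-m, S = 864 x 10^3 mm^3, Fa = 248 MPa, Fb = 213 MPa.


f_a = P / A = 95000.0 / 3693 = 25.7243 MPa
f_b = M / S = 77000000.0 / 864000.0 = 89.1204 MPa
Ratio = f_a / Fa + f_b / Fb
= 25.7243 / 248 + 89.1204 / 213
= 0.5221 (dimensionless)

0.5221 (dimensionless)


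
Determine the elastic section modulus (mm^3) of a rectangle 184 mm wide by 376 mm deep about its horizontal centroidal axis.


S = b * h^2 / 6
= 184 * 376^2 / 6
= 184 * 141376 / 6
= 4335530.67 mm^3

4335530.67 mm^3


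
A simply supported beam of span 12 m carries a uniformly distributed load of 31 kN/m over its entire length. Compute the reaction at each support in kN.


Total load = w * L = 31 * 12 = 372 kN
By symmetry, each reaction R = total / 2 = 372 / 2 = 186.0 kN

186.0 kN


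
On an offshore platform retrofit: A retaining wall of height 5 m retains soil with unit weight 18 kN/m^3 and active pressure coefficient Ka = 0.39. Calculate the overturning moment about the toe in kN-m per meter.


Pa = 0.5 * Ka * gamma * H^2
= 0.5 * 0.39 * 18 * 5^2
= 87.75 kN/m
Arm = H / 3 = 5 / 3 = 1.6667 m
Mo = Pa * arm = Pa * H / 3 = 87.75 * 5 / 3 = 146.25 kN-m/m

146.25 kN-m/m


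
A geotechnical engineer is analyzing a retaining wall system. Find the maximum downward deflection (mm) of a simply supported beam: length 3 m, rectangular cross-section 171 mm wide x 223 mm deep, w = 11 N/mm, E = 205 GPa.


I = 171 * 223^3 / 12 = 158026329.75 mm^4
L = 3000.0 mm, w = 11 N/mm, E = 205000.0 MPa
delta = 5 * w * L^4 / (384 * E * I)
= 5 * 11 * 3000.0^4 / (384 * 205000.0 * 158026329.75)
= 0.3581 mm

0.3581 mm


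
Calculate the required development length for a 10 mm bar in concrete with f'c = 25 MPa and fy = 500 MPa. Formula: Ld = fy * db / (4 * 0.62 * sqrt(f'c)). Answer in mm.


Ld = (fy * db) / (4 * 0.62 * sqrt(f'c))
= (500 * 10) / (4 * 0.62 * sqrt(25))
= 5000 / 12.4
= 403.23 mm

403.23 mm


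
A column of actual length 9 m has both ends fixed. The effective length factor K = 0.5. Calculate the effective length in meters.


L_eff = K * L
= 0.5 * 9
= 4.5 m

4.5 m


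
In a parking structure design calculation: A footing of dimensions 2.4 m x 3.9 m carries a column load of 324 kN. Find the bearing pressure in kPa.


A = 2.4 * 3.9 = 9.36 m^2
q = P / A = 324 / 9.36
= 34.6154 kPa

34.6154 kPa


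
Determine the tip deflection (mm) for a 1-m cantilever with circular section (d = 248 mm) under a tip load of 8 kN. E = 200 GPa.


I = pi * d^4 / 64 = pi * 248^4 / 64 = 185684914.5 mm^4
L = 1000.0 mm, P = 8000.0 N, E = 200000.0 MPa
delta = P * L^3 / (3 * E * I)
= 8000.0 * 1000.0^3 / (3 * 200000.0 * 185684914.5)
= 0.0718 mm

0.0718 mm


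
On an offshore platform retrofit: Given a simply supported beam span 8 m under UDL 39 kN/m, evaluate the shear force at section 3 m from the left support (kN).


R_A = w * L / 2 = 39 * 8 / 2 = 156.0 kN
V(x) = R_A - w * x = 156.0 - 39 * 3
= 39.0 kN

39.0 kN


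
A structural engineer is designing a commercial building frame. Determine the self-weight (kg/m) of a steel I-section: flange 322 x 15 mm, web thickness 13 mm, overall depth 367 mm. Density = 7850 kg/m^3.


A_flanges = 2 * 322 * 15 = 9660 mm^2
A_web = (367 - 2 * 15) * 13 = 4381 mm^2
A_total = 9660 + 4381 = 14041 mm^2 = 0.014041 m^2
Weight = rho * A = 7850 * 0.014041 = 110.2219 kg/m

110.2219 kg/m


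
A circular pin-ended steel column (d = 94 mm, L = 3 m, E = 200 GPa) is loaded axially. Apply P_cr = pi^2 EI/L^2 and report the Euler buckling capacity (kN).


I = pi * d^4 / 64 = 3832492.5 mm^4
L = 3000.0 mm
P_cr = pi^2 * E * I / L^2
= 9.8696 * 200000.0 * 3832492.5 / 3000.0^2
= 840559.66 N = 840.5597 kN

840.5597 kN


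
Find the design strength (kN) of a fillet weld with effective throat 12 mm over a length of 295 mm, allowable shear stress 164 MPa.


Strength = throat * length * allowable stress
= 12 * 295 * 164 N
= 580560 N
= 580.56 kN

580.56 kN


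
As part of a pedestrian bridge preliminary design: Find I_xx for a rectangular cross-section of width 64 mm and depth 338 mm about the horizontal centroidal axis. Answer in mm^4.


I = b * h^3 / 12
= 64 * 338^3 / 12
= 64 * 38614472 / 12
= 205943850.67 mm^4

205943850.67 mm^4


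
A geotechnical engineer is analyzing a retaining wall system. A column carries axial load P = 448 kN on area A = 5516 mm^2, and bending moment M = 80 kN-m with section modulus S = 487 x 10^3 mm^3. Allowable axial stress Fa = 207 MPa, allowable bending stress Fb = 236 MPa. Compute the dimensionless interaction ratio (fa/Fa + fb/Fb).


f_a = P / A = 448000.0 / 5516 = 81.2183 MPa
f_b = M / S = 80000000.0 / 487000.0 = 164.271 MPa
Ratio = f_a / Fa + f_b / Fb
= 81.2183 / 207 + 164.271 / 236
= 1.0884 (dimensionless)

1.0884 (dimensionless)


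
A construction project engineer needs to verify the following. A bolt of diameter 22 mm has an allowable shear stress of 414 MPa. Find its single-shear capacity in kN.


A = pi * d^2 / 4 = pi * 22^2 / 4 = 380.1327 mm^2
V = f_v * A / 1000 = 414 * 380.1327 / 1000
= 157.3749 kN

157.3749 kN


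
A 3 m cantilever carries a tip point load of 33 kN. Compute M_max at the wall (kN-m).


For a cantilever with a point load at the free end:
M_max = P * L = 33 * 3 = 99 kN-m

99 kN-m


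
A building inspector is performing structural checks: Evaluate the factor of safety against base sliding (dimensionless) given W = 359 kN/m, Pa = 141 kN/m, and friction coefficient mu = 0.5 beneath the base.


Resisting force = mu * W = 0.5 * 359 = 179.5 kN/m
FOS = Resisting / Driving = 179.5 / 141
= 1.273 (dimensionless)

1.273 (dimensionless)


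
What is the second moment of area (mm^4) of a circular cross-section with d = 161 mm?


r = d / 2 = 161 / 2 = 80.5 mm
I = pi * r^4 / 4 = pi * 80.5^4 / 4
= 32981727.78 mm^4

32981727.78 mm^4


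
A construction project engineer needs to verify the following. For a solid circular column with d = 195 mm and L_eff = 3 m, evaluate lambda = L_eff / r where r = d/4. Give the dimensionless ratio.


Radius of gyration r = d / 4 = 195 / 4 = 48.75 mm
L_eff = 3000.0 mm
Slenderness ratio = L / r = 3000.0 / 48.75 = 61.54 (dimensionless)

61.54 (dimensionless)


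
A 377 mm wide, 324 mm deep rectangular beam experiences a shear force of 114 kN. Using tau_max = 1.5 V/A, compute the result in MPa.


A = b * h = 377 * 324 = 122148 mm^2
V = 114 kN = 114000.0 N
tau_max = 1.5 * V / A = 1.5 * 114000.0 / 122148
= 1.3999 MPa

1.3999 MPa


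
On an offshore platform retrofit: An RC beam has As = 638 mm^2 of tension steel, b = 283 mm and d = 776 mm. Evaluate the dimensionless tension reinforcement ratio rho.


rho = As / (b * d)
= 638 / (283 * 776)
= 638 / 219608
= 0.002905 (dimensionless)

0.002905 (dimensionless)


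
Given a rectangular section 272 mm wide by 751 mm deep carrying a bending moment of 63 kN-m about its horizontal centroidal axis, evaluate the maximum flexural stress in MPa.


I = b * h^3 / 12 = 272 * 751^3 / 12 = 9600801022.67 mm^4
y = h / 2 = 751 / 2 = 375.5 mm
M = 63 kN-m = 63000000.0 N-mm
sigma = M * y / I = 63000000.0 * 375.5 / 9600801022.67
= 2.46 MPa

2.46 MPa


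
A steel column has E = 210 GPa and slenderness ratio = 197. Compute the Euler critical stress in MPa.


sigma_cr = pi^2 * E / lambda^2
= 9.8696 * 210000.0 / 197^2
= 9.8696 * 210000.0 / 38809
= 53.4056 MPa

53.4056 MPa


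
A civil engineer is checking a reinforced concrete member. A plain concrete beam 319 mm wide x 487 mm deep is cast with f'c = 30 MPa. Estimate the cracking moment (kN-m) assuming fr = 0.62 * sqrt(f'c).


fr = 0.62 * sqrt(30) = 0.62 * 5.4772 = 3.3959 MPa
I = 319 * 487^3 / 12 = 3070409638.08 mm^4
y_t = 243.5 mm
M_cr = fr * I / y_t = 3.3959 * 3070409638.08 / 243.5 N-mm
= 42.8203 kN-m

42.8203 kN-m


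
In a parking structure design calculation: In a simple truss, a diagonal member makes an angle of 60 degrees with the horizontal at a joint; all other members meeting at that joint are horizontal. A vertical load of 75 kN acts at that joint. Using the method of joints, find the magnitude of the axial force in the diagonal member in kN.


At the joint, only the diagonal has a vertical component, so vertical equilibrium gives:
F * sin(60) = 75
F = 75 / sin(60)
= 75 / 0.866025
= 86.6 kN

86.6 kN


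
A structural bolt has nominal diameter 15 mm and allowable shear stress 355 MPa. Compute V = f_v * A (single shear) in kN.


A = pi * d^2 / 4 = pi * 15^2 / 4 = 176.7146 mm^2
V = f_v * A / 1000 = 355 * 176.7146 / 1000
= 62.7337 kN

62.7337 kN


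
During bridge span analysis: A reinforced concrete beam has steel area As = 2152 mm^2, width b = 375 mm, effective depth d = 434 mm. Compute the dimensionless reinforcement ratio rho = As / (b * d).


rho = As / (b * d)
= 2152 / (375 * 434)
= 2152 / 162750
= 0.013223 (dimensionless)

0.013223 (dimensionless)


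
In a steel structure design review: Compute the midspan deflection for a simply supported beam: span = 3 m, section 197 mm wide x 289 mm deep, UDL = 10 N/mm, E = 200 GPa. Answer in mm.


I = 197 * 289^3 / 12 = 396258424.42 mm^4
L = 3000.0 mm, w = 10 N/mm, E = 200000.0 MPa
delta = 5 * w * L^4 / (384 * E * I)
= 5 * 10 * 3000.0^4 / (384 * 200000.0 * 396258424.42)
= 0.1331 mm

0.1331 mm


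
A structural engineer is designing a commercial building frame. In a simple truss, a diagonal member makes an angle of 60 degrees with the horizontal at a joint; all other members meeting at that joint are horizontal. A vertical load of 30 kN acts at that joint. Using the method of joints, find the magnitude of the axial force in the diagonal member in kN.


At the joint, only the diagonal has a vertical component, so vertical equilibrium gives:
F * sin(60) = 30
F = 30 / sin(60)
= 30 / 0.866025
= 34.64 kN

34.64 kN


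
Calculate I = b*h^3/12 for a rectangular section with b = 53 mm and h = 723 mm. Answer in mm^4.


I = b * h^3 / 12
= 53 * 723^3 / 12
= 53 * 377933067 / 12
= 1669204379.25 mm^4

1669204379.25 mm^4


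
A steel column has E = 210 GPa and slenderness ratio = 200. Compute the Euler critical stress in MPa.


sigma_cr = pi^2 * E / lambda^2
= 9.8696 * 210000.0 / 200^2
= 9.8696 * 210000.0 / 40000
= 51.8154 MPa

51.8154 MPa


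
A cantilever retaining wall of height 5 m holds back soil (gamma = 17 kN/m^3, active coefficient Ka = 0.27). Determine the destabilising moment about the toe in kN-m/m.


Pa = 0.5 * Ka * gamma * H^2
= 0.5 * 0.27 * 17 * 5^2
= 57.375 kN/m
Arm = H / 3 = 5 / 3 = 1.6667 m
Mo = Pa * arm = Pa * H / 3 = 57.375 * 5 / 3 = 95.625 kN-m/m

95.625 kN-m/m


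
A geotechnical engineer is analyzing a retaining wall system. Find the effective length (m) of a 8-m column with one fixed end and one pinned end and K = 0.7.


L_eff = K * L
= 0.7 * 8
= 5.6 m

5.6 m


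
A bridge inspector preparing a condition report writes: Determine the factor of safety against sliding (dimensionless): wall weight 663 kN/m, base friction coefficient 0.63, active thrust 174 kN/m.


Resisting force = mu * W = 0.63 * 663 = 417.69 kN/m
FOS = Resisting / Driving = 417.69 / 174
= 2.4005 (dimensionless)

2.4005 (dimensionless)


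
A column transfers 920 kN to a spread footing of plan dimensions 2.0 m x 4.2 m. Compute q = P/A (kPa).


A = 2.0 * 4.2 = 8.4 m^2
q = P / A = 920 / 8.4
= 109.5238 kPa

109.5238 kPa


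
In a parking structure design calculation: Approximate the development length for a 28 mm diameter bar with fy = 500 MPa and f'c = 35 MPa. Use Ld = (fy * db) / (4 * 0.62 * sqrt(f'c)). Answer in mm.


Ld = (fy * db) / (4 * 0.62 * sqrt(f'c))
= (500 * 28) / (4 * 0.62 * sqrt(35))
= 14000 / 14.6719
= 954.21 mm

954.21 mm


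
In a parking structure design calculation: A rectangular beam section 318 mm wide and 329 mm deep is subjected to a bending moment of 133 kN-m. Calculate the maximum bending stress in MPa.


I = b * h^3 / 12 = 318 * 329^3 / 12 = 943699158.5 mm^4
y = h / 2 = 329 / 2 = 164.5 mm
M = 133 kN-m = 133000000.0 N-mm
sigma = M * y / I = 133000000.0 * 164.5 / 943699158.5
= 23.18 MPa

23.18 MPa


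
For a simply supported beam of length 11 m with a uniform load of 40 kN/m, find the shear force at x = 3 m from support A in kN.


R_A = w * L / 2 = 40 * 11 / 2 = 220.0 kN
V(x) = R_A - w * x = 220.0 - 40 * 3
= 100.0 kN

100.0 kN


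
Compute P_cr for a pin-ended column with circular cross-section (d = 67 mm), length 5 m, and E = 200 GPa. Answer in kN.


I = pi * d^4 / 64 = 989165.84 mm^4
L = 5000.0 mm
P_cr = pi^2 * E * I / L^2
= 9.8696 * 200000.0 * 989165.84 / 5000.0^2
= 78101.4 N = 78.1014 kN

78.1014 kN


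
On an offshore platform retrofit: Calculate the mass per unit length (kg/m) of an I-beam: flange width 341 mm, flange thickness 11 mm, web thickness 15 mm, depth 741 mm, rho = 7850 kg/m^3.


A_flanges = 2 * 341 * 11 = 7502 mm^2
A_web = (741 - 2 * 11) * 15 = 10785 mm^2
A_total = 7502 + 10785 = 18287 mm^2 = 0.018287 m^2
Weight = rho * A = 7850 * 0.018287 = 143.553 kg/m

143.553 kg/m


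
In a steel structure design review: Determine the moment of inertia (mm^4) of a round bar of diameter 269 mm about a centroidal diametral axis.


r = d / 2 = 269 / 2 = 134.5 mm
I = pi * r^4 / 4 = pi * 134.5^4 / 4
= 257027160.69 mm^4

257027160.69 mm^4


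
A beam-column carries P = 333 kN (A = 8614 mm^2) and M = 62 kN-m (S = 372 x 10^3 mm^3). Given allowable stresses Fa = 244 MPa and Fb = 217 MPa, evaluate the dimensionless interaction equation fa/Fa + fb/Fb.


f_a = P / A = 333000.0 / 8614 = 38.658 MPa
f_b = M / S = 62000000.0 / 372000.0 = 166.6667 MPa
Ratio = f_a / Fa + f_b / Fb
= 38.658 / 244 + 166.6667 / 217
= 0.9265 (dimensionless)

0.9265 (dimensionless)


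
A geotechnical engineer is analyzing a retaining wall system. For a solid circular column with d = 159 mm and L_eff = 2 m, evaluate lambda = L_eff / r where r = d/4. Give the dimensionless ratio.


Radius of gyration r = d / 4 = 159 / 4 = 39.75 mm
L_eff = 2000.0 mm
Slenderness ratio = L / r = 2000.0 / 39.75 = 50.31 (dimensionless)

50.31 (dimensionless)


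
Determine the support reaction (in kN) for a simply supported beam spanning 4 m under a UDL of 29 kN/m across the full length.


Total load = w * L = 29 * 4 = 116 kN
By symmetry, each reaction R = total / 2 = 116 / 2 = 58.0 kN

58.0 kN


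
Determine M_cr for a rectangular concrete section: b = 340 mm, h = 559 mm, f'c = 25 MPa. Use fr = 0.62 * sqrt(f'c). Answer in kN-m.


fr = 0.62 * sqrt(25) = 0.62 * 5.0 = 3.1 MPa
I = 340 * 559^3 / 12 = 4949178238.33 mm^4
y_t = 279.5 mm
M_cr = fr * I / y_t = 3.1 * 4949178238.33 / 279.5 N-mm
= 54.8925 kN-m

54.8925 kN-m


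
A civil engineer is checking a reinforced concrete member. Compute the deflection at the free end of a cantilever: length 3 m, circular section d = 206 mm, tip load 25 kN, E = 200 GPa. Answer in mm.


I = pi * d^4 / 64 = pi * 206^4 / 64 = 88397255.23 mm^4
L = 3000.0 mm, P = 25000.0 N, E = 200000.0 MPa
delta = P * L^3 / (3 * E * I)
= 25000.0 * 3000.0^3 / (3 * 200000.0 * 88397255.23)
= 12.7266 mm

12.7266 mm


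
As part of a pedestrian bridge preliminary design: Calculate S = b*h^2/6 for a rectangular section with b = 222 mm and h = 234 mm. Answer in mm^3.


S = b * h^2 / 6
= 222 * 234^2 / 6
= 222 * 54756 / 6
= 2025972.0 mm^3

2025972.0 mm^3


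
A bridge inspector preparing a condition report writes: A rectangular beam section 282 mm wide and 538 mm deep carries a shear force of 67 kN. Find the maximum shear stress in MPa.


A = b * h = 282 * 538 = 151716 mm^2
V = 67 kN = 67000.0 N
tau_max = 1.5 * V / A = 1.5 * 67000.0 / 151716
= 0.6624 MPa

0.6624 MPa


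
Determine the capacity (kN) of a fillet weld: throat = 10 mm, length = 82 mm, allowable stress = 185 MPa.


Strength = throat * length * allowable stress
= 10 * 82 * 185 N
= 151700 N
= 151.7 kN

151.7 kN


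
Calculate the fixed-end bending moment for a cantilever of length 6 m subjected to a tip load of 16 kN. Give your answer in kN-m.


For a cantilever with a point load at the free end:
M_max = P * L = 16 * 6 = 96 kN-m

96 kN-m


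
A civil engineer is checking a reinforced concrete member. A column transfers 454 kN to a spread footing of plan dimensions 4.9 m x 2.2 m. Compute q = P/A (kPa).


A = 4.9 * 2.2 = 10.78 m^2
q = P / A = 454 / 10.78
= 42.115 kPa

42.115 kPa


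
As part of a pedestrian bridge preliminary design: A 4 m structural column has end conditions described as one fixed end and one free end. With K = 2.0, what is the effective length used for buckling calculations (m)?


L_eff = K * L
= 2.0 * 4
= 8.0 m

8.0 m


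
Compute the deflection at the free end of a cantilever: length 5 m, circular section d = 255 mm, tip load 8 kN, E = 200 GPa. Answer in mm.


I = pi * d^4 / 64 = pi * 255^4 / 64 = 207553767.2 mm^4
L = 5000.0 mm, P = 8000.0 N, E = 200000.0 MPa
delta = P * L^3 / (3 * E * I)
= 8000.0 * 5000.0^3 / (3 * 200000.0 * 207553767.2)
= 8.03 mm

8.03 mm


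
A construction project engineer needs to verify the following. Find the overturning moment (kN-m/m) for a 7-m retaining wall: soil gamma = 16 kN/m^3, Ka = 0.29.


Pa = 0.5 * Ka * gamma * H^2
= 0.5 * 0.29 * 16 * 7^2
= 113.68 kN/m
Arm = H / 3 = 7 / 3 = 2.3333 m
Mo = Pa * arm = Pa * H / 3 = 113.68 * 7 / 3 = 265.2533 kN-m/m

265.2533 kN-m/m


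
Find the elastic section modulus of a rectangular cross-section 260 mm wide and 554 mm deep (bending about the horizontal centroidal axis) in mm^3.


S = b * h^2 / 6
= 260 * 554^2 / 6
= 260 * 306916 / 6
= 13299693.33 mm^3

13299693.33 mm^3


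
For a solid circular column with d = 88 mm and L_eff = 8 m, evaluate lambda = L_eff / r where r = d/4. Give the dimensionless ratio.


Radius of gyration r = d / 4 = 88 / 4 = 22.0 mm
L_eff = 8000.0 mm
Slenderness ratio = L / r = 8000.0 / 22.0 = 363.64 (dimensionless)

363.64 (dimensionless)


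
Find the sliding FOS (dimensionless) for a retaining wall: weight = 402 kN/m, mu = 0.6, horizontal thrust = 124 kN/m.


Resisting force = mu * W = 0.6 * 402 = 241.2 kN/m
FOS = Resisting / Driving = 241.2 / 124
= 1.9452 (dimensionless)

1.9452 (dimensionless)


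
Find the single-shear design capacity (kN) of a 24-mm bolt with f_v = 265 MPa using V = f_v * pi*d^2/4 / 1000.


A = pi * d^2 / 4 = pi * 24^2 / 4 = 452.3893 mm^2
V = f_v * A / 1000 = 265 * 452.3893 / 1000
= 119.8832 kN

119.8832 kN


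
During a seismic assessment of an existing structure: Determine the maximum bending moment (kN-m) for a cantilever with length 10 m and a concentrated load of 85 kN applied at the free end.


For a cantilever with a point load at the free end:
M_max = P * L = 85 * 10 = 850 kN-m

850 kN-m


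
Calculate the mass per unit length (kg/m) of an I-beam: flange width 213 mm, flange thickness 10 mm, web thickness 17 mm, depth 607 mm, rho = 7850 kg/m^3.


A_flanges = 2 * 213 * 10 = 4260 mm^2
A_web = (607 - 2 * 10) * 17 = 9979 mm^2
A_total = 4260 + 9979 = 14239 mm^2 = 0.014239 m^2
Weight = rho * A = 7850 * 0.014239 = 111.7762 kg/m

111.7762 kg/m


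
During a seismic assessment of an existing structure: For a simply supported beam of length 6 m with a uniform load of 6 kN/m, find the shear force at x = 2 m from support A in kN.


R_A = w * L / 2 = 6 * 6 / 2 = 18.0 kN
V(x) = R_A - w * x = 18.0 - 6 * 2
= 6.0 kN

6.0 kN


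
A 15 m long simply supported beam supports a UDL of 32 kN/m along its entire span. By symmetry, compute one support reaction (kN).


Total load = w * L = 32 * 15 = 480 kN
By symmetry, each reaction R = total / 2 = 480 / 2 = 240.0 kN

240.0 kN


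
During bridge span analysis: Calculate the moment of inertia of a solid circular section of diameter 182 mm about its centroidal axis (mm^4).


r = d / 2 = 182 / 2 = 91.0 mm
I = pi * r^4 / 4 = pi * 91.0^4 / 4
= 53858648.42 mm^4

53858648.42 mm^4


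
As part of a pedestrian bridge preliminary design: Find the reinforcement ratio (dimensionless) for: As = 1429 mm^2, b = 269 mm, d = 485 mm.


rho = As / (b * d)
= 1429 / (269 * 485)
= 1429 / 130465
= 0.010953 (dimensionless)

0.010953 (dimensionless)


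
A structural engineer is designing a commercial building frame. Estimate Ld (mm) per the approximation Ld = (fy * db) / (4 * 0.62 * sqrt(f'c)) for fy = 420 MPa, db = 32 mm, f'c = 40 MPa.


Ld = (fy * db) / (4 * 0.62 * sqrt(f'c))
= (420 * 32) / (4 * 0.62 * sqrt(40))
= 13440 / 15.6849
= 856.88 mm

856.88 mm


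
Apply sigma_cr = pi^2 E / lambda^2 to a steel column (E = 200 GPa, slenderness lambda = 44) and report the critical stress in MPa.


sigma_cr = pi^2 * E / lambda^2
= 9.8696 * 200000.0 / 44^2
= 9.8696 * 200000.0 / 1936
= 1019.5872 MPa

1019.5872 MPa


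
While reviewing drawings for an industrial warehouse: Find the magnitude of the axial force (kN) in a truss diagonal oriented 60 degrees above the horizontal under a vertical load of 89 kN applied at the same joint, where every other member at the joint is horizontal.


At the joint, only the diagonal has a vertical component, so vertical equilibrium gives:
F * sin(60) = 89
F = 89 / sin(60)
= 89 / 0.866025
= 102.77 kN

102.77 kN


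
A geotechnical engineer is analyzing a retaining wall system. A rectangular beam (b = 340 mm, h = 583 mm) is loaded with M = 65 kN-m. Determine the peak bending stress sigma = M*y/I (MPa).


I = b * h^3 / 12 = 340 * 583^3 / 12 = 5614399798.33 mm^4
y = h / 2 = 583 / 2 = 291.5 mm
M = 65 kN-m = 65000000.0 N-mm
sigma = M * y / I = 65000000.0 * 291.5 / 5614399798.33
= 3.37 MPa

3.37 MPa


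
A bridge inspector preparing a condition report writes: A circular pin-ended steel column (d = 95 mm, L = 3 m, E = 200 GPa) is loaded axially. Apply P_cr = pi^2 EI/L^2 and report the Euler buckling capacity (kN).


I = pi * d^4 / 64 = 3998198.21 mm^4
L = 3000.0 mm
P_cr = pi^2 * E * I / L^2
= 9.8696 * 200000.0 * 3998198.21 / 3000.0^2
= 876902.99 N = 876.903 kN

876.903 kN


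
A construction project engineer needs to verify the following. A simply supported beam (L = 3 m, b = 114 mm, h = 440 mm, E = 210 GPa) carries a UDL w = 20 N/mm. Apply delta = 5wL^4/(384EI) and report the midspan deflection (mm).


I = 114 * 440^3 / 12 = 809248000.0 mm^4
L = 3000.0 mm, w = 20 N/mm, E = 210000.0 MPa
delta = 5 * w * L^4 / (384 * E * I)
= 5 * 20 * 3000.0^4 / (384 * 210000.0 * 809248000.0)
= 0.1241 mm

0.1241 mm


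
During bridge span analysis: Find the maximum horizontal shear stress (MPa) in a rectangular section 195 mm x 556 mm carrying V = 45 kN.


A = b * h = 195 * 556 = 108420 mm^2
V = 45 kN = 45000.0 N
tau_max = 1.5 * V / A = 1.5 * 45000.0 / 108420
= 0.6226 MPa

0.6226 MPa


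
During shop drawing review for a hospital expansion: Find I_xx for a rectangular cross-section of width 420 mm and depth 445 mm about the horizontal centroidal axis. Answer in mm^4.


I = b * h^3 / 12
= 420 * 445^3 / 12
= 420 * 88121125 / 12
= 3084239375.0 mm^4

3084239375.0 mm^4


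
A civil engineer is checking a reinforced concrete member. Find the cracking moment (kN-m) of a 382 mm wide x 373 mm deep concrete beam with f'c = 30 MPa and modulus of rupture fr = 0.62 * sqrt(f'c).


fr = 0.62 * sqrt(30) = 0.62 * 5.4772 = 3.3959 MPa
I = 382 * 373^3 / 12 = 1651994557.83 mm^4
y_t = 186.5 mm
M_cr = fr * I / y_t = 3.3959 * 1651994557.83 / 186.5 N-mm
= 30.0803 kN-m

30.0803 kN-m


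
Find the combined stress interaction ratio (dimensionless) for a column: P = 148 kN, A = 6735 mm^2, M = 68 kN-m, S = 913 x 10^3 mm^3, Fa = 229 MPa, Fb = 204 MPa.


f_a = P / A = 148000.0 / 6735 = 21.9748 MPa
f_b = M / S = 68000000.0 / 913000.0 = 74.4797 MPa
Ratio = f_a / Fa + f_b / Fb
= 21.9748 / 229 + 74.4797 / 204
= 0.4611 (dimensionless)

0.4611 (dimensionless)


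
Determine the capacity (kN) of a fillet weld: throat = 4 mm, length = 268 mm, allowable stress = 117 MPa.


Strength = throat * length * allowable stress
= 4 * 268 * 117 N
= 125424 N
= 125.42 kN

125.42 kN


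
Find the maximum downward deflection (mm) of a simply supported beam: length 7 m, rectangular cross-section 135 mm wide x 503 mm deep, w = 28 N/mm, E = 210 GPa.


I = 135 * 503^3 / 12 = 1431714678.75 mm^4
L = 7000.0 mm, w = 28 N/mm, E = 210000.0 MPa
delta = 5 * w * L^4 / (384 * E * I)
= 5 * 28 * 7000.0^4 / (384 * 210000.0 * 1431714678.75)
= 2.9115 mm

2.9115 mm


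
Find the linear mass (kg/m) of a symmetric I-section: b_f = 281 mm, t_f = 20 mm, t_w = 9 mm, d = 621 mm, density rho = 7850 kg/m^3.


A_flanges = 2 * 281 * 20 = 11240 mm^2
A_web = (621 - 2 * 20) * 9 = 5229 mm^2
A_total = 11240 + 5229 = 16469 mm^2 = 0.016469 m^2
Weight = rho * A = 7850 * 0.016469 = 129.2817 kg/m

129.2817 kg/m


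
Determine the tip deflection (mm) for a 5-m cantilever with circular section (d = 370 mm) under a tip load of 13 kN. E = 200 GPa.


I = pi * d^4 / 64 = pi * 370^4 / 64 = 919976629.57 mm^4
L = 5000.0 mm, P = 13000.0 N, E = 200000.0 MPa
delta = P * L^3 / (3 * E * I)
= 13000.0 * 5000.0^3 / (3 * 200000.0 * 919976629.57)
= 2.9439 mm

2.9439 mm


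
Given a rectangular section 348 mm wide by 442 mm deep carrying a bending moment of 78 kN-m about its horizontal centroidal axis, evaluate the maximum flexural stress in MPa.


I = b * h^3 / 12 = 348 * 442^3 / 12 = 2504175752.0 mm^4
y = h / 2 = 442 / 2 = 221.0 mm
M = 78 kN-m = 78000000.0 N-mm
sigma = M * y / I = 78000000.0 * 221.0 / 2504175752.0
= 6.88 MPa

6.88 MPa


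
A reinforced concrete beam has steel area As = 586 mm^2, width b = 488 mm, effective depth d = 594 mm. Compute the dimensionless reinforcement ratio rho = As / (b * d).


rho = As / (b * d)
= 586 / (488 * 594)
= 586 / 289872
= 0.002022 (dimensionless)

0.002022 (dimensionless)


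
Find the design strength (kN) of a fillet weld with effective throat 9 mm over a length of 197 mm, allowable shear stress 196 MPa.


Strength = throat * length * allowable stress
= 9 * 197 * 196 N
= 347508 N
= 347.51 kN

347.51 kN


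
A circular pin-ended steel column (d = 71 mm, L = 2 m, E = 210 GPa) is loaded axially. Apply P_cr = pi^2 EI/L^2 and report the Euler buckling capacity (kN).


I = pi * d^4 / 64 = 1247392.97 mm^4
L = 2000.0 mm
P_cr = pi^2 * E * I / L^2
= 9.8696 * 210000.0 * 1247392.97 / 2000.0^2
= 646341.95 N = 646.3419 kN

646.3419 kN


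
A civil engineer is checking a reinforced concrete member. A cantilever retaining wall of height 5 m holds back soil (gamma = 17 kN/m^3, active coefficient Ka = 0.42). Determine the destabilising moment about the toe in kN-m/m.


Pa = 0.5 * Ka * gamma * H^2
= 0.5 * 0.42 * 17 * 5^2
= 89.25 kN/m
Arm = H / 3 = 5 / 3 = 1.6667 m
Mo = Pa * arm = Pa * H / 3 = 89.25 * 5 / 3 = 148.75 kN-m/m

148.75 kN-m/m


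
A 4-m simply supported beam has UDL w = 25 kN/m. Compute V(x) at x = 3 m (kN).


R_A = w * L / 2 = 25 * 4 / 2 = 50.0 kN
V(x) = R_A - w * x = 50.0 - 25 * 3
= -25.0 kN

-25.0 kN


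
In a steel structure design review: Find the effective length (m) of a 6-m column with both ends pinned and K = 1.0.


L_eff = K * L
= 1.0 * 6
= 6.0 m

6.0 m


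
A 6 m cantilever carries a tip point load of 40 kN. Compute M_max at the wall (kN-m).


For a cantilever with a point load at the free end:
M_max = P * L = 40 * 6 = 240 kN-m

240 kN-m


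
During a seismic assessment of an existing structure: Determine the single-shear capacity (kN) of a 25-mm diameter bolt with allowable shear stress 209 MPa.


A = pi * d^2 / 4 = pi * 25^2 / 4 = 490.8739 mm^2
V = f_v * A / 1000 = 209 * 490.8739 / 1000
= 102.5926 kN

102.5926 kN


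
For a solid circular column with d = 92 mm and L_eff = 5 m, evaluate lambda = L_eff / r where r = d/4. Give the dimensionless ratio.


Radius of gyration r = d / 4 = 92 / 4 = 23.0 mm
L_eff = 5000.0 mm
Slenderness ratio = L / r = 5000.0 / 23.0 = 217.39 (dimensionless)

217.39 (dimensionless)


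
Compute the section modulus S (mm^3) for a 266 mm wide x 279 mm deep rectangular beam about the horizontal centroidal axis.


S = b * h^2 / 6
= 266 * 279^2 / 6
= 266 * 77841 / 6
= 3450951.0 mm^3

3450951.0 mm^3


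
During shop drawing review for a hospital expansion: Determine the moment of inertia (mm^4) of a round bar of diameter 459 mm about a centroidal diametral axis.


r = d / 2 = 459 / 2 = 229.5 mm
I = pi * r^4 / 4 = pi * 229.5^4 / 4
= 2178816426.6 mm^4

2178816426.6 mm^4


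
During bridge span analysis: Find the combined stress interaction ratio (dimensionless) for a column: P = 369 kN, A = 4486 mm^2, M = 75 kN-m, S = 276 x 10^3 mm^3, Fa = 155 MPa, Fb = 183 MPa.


f_a = P / A = 369000.0 / 4486 = 82.2559 MPa
f_b = M / S = 75000000.0 / 276000.0 = 271.7391 MPa
Ratio = f_a / Fa + f_b / Fb
= 82.2559 / 155 + 271.7391 / 183
= 2.0156 (dimensionless)

2.0156 (dimensionless)


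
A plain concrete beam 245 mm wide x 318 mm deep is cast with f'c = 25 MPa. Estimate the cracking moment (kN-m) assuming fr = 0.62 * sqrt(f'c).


fr = 0.62 * sqrt(25) = 0.62 * 5.0 = 3.1 MPa
I = 245 * 318^3 / 12 = 656547570.0 mm^4
y_t = 159.0 mm
M_cr = fr * I / y_t = 3.1 * 656547570.0 / 159.0 N-mm
= 12.8006 kN-m

12.8006 kN-m


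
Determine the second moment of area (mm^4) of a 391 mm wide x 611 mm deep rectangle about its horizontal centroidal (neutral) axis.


I = b * h^3 / 12
= 391 * 611^3 / 12
= 391 * 228099131 / 12
= 7432230018.42 mm^4

7432230018.42 mm^4


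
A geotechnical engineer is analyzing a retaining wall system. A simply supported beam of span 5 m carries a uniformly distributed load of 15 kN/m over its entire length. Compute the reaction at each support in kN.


Total load = w * L = 15 * 5 = 75 kN
By symmetry, each reaction R = total / 2 = 75 / 2 = 37.5 kN

37.5 kN


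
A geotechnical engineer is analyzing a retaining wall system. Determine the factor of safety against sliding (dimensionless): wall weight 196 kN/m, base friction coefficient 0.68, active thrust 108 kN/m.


Resisting force = mu * W = 0.68 * 196 = 133.28 kN/m
FOS = Resisting / Driving = 133.28 / 108
= 1.2341 (dimensionless)

1.2341 (dimensionless)


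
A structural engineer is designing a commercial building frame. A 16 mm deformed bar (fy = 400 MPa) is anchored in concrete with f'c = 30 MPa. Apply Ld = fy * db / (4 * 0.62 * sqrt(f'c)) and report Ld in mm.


Ld = (fy * db) / (4 * 0.62 * sqrt(f'c))
= (400 * 16) / (4 * 0.62 * sqrt(30))
= 6400 / 13.5835
= 471.16 mm

471.16 mm


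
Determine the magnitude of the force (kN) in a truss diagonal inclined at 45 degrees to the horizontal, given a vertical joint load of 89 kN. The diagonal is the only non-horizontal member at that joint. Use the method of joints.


At the joint, only the diagonal has a vertical component, so vertical equilibrium gives:
F * sin(45) = 89
F = 89 / sin(45)
= 89 / 0.707107
= 125.86 kN

125.86 kN


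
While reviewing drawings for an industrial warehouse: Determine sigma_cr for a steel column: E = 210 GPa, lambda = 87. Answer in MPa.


sigma_cr = pi^2 * E / lambda^2
= 9.8696 * 210000.0 / 87^2
= 9.8696 * 210000.0 / 7569
= 273.8297 MPa

273.8297 MPa


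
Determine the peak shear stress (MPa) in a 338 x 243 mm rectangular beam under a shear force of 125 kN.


A = b * h = 338 * 243 = 82134 mm^2
V = 125 kN = 125000.0 N
tau_max = 1.5 * V / A = 1.5 * 125000.0 / 82134
= 2.2829 MPa

2.2829 MPa


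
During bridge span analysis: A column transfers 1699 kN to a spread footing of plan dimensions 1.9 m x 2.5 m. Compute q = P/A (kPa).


A = 1.9 * 2.5 = 4.75 m^2
q = P / A = 1699 / 4.75
= 357.6842 kPa

357.6842 kPa


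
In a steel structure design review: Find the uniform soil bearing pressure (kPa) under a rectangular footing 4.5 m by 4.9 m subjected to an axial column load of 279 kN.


A = 4.5 * 4.9 = 22.05 m^2
q = P / A = 279 / 22.05
= 12.6531 kPa

12.6531 kPa


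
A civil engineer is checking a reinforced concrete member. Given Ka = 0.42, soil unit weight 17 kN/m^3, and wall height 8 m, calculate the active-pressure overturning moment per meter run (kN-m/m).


Pa = 0.5 * Ka * gamma * H^2
= 0.5 * 0.42 * 17 * 8^2
= 228.48 kN/m
Arm = H / 3 = 8 / 3 = 2.6667 m
Mo = Pa * arm = Pa * H / 3 = 228.48 * 8 / 3 = 609.28 kN-m/m

609.28 kN-m/m


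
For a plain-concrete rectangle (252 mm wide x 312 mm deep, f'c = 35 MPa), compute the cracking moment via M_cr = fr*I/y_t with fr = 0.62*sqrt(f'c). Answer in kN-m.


fr = 0.62 * sqrt(35) = 0.62 * 5.9161 = 3.668 MPa
I = 252 * 312^3 / 12 = 637797888.0 mm^4
y_t = 156.0 mm
M_cr = fr * I / y_t = 3.668 * 637797888.0 / 156.0 N-mm
= 14.9963 kN-m

14.9963 kN-m


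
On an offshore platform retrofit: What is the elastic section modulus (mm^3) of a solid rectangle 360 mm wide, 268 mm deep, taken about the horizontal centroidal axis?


S = b * h^2 / 6
= 360 * 268^2 / 6
= 360 * 71824 / 6
= 4309440.0 mm^3

4309440.0 mm^3


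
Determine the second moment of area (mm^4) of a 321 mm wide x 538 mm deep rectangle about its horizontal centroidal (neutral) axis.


I = b * h^3 / 12
= 321 * 538^3 / 12
= 321 * 155720872 / 12
= 4165533326.0 mm^4

4165533326.0 mm^4
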